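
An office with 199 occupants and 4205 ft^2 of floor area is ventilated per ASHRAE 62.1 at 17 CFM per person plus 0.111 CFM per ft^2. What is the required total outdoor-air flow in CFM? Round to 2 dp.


Total = 199*17 + 4205*0.111 = 3849.76 CFM

3849.76 CFM


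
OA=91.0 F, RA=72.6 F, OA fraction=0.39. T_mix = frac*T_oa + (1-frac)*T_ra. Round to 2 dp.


T_mix = 0.39*91.0 + 0.61*72.6 = 79.78 F

79.78 F


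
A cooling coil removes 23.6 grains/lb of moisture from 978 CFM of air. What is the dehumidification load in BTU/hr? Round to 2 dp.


Q = 0.68 * 978 * 23.6 = 15694.94 BTU/hr

15694.94 BTU/hr


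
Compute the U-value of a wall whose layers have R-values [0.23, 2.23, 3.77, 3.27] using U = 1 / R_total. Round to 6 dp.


R_total = 0.23 + 2.23 + 3.77 + 3.27 = 9.50
U = 1/9.50 = 0.105263

0.105263


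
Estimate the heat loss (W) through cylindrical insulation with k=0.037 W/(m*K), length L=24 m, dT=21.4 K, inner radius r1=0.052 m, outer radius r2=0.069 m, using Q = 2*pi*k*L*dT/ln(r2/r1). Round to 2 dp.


Q = 2*pi*0.037*24*21.4/ln(0.069/0.052) = 422.12 W

422.12 W


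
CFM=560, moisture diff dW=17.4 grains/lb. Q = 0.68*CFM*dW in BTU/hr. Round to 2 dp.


Q = 0.68 * 560 * 17.4 = 6625.92 BTU/hr

6625.92 BTU/hr


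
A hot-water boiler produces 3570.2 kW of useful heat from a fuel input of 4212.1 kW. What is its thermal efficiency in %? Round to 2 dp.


eta = (3570.2/4212.1)*100 = 84.76 %

84.76 %


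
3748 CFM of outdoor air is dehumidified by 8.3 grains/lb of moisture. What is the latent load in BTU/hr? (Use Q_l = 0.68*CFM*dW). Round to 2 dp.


Q = 0.68 * 3748 * 8.3 = 21153.71 BTU/hr

21153.71 BTU/hr


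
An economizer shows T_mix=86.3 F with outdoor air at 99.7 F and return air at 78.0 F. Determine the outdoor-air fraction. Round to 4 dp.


frac = (86.3 - 78.0) / (99.7 - 78.0) = 0.3825

0.3825


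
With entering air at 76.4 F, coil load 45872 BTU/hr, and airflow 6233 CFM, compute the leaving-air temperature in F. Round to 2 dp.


dT = 45872/(1.08*6233) = 6.8144
T_leave = 76.4 - 6.8144 = 69.59 F

69.59 F


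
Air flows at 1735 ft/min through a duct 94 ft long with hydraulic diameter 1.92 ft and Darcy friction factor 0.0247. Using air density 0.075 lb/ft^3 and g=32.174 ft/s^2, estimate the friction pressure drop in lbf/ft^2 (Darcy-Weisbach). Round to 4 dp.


v_fps = 1735/60 = 28.9167 ft/s
dp = 0.0247*(94/1.92)*0.075*28.9167^2/(2*32.174) = 1.1785 lbf/ft^2

1.1785 lbf/ft^2


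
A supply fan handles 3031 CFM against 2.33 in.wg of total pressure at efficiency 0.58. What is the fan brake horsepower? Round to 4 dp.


BHP = 3031 * 2.33 / (6356 * 0.58) = 1.9157 hp

1.9157 hp


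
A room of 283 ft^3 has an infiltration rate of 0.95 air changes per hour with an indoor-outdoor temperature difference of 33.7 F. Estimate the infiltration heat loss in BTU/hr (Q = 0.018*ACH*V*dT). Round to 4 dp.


Q = 0.018 * 0.95 * 283 * 33.7 = 163.0844 BTU/hr

163.0844 BTU/hr


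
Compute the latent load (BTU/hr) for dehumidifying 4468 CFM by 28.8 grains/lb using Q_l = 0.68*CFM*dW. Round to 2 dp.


Q = 0.68 * 4468 * 28.8 = 87501.31 BTU/hr

87501.31 BTU/hr


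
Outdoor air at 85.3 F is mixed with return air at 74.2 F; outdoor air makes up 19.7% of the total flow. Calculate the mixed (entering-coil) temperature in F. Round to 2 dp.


T_mix = 74.2 + (19.7/100)*(85.3-74.2) = 76.39 F

76.39 F


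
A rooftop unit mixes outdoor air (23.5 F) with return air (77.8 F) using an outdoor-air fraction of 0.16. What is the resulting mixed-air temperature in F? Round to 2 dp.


T_mix = 0.16*23.5 + 0.84*77.8 = 69.11 F

69.11 F


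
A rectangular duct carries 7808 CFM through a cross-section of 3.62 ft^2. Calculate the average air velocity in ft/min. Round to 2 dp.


V = 7808 / 3.62 = 2156.91 ft/min

2156.91 ft/min


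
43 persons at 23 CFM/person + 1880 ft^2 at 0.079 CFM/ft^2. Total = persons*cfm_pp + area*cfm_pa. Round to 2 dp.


Total = 43*23 + 1880*0.079 = 1137.52 CFM

1137.52 CFM


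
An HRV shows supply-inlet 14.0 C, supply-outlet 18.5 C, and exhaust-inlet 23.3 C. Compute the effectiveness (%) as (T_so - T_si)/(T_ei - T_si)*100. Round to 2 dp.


eff = (18.5-14.0)/(23.3-14.0)*100 = 48.39 %

48.39 %


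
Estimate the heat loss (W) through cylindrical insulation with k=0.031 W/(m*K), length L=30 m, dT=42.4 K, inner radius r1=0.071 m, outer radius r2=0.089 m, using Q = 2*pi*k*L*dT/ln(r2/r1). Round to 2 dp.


Q = 2*pi*0.031*30*42.4/ln(0.089/0.071) = 1096.49 W

1096.49 W


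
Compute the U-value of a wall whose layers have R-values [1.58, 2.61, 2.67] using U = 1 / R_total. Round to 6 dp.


R_total = 1.58 + 2.61 + 2.67 = 6.86
U = 1/6.86 = 0.145773

0.145773


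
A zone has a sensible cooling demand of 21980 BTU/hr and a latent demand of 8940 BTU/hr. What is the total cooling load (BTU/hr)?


Qt = 21980 + 8940 = 30920 BTU/hr

30920 BTU/hr


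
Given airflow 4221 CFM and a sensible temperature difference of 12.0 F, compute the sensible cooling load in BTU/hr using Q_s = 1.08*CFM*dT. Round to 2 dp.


Q = 1.08 * 4221 * 12.0 = 54704.16 BTU/hr

54704.16 BTU/hr


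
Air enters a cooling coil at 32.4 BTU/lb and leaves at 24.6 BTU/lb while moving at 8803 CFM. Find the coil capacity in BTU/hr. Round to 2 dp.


Q = 4.5 * 8803 * (32.4 - 24.6) = 308985.30 BTU/hr

308985.30 BTU/hr


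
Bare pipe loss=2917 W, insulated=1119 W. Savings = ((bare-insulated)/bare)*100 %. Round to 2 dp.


Savings = ((2917-1119)/2917)*100 = 61.64 %

61.64 %


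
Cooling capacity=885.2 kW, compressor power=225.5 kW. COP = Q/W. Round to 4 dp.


COP = 885.2 / 225.5 = 3.9255

3.9255


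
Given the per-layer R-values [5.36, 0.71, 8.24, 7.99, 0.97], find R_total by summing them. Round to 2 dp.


R_total = 5.36 + 0.71 + 8.24 + 7.99 + 0.97 = 23.27

23.27


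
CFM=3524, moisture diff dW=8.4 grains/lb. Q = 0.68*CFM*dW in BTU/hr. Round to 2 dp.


Q = 0.68 * 3524 * 8.4 = 20129.09 BTU/hr

20129.09 BTU/hr


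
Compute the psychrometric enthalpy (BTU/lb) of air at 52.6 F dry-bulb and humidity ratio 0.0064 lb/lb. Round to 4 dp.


h = 0.24*52.6 + 0.0064*(1061+0.444*52.6) = 19.5639 BTU/lb

19.5639 BTU/lb


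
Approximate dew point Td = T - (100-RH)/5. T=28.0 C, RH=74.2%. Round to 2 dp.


Td = 28.0 - (100-74.2)/5 = 22.84 C

22.84 C


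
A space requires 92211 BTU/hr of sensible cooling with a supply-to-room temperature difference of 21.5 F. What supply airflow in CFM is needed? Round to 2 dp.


CFM = 92211 / (1.08 * 21.5) = 3971.19

3971.19 CFM


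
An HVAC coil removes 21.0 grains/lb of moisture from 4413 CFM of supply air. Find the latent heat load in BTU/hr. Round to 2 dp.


Q = 0.68 * 4413 * 21.0 = 63017.64 BTU/hr

63017.64 BTU/hr


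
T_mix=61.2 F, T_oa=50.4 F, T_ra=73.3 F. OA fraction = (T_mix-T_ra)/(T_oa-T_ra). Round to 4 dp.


frac = (61.2 - 73.3) / (50.4 - 73.3) = 0.5284

0.5284


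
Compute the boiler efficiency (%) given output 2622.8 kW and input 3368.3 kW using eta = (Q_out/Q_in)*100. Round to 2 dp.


eta = (2622.8/3368.3)*100 = 77.87 %

77.87 %


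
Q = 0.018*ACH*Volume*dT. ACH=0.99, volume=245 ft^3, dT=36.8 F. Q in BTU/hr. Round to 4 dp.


Q = 0.018 * 0.99 * 245 * 36.8 = 160.6651 BTU/hr

160.6651 BTU/hr


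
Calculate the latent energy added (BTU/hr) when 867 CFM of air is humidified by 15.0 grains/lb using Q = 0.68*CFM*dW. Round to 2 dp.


Q = 0.68 * 867 * 15.0 = 8843.40 BTU/hr

8843.40 BTU/hr


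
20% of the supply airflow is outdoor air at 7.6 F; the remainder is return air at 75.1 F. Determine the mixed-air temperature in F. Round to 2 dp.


T_mix = 0.2*7.6 + 0.8*75.1 = 61.60 F

61.60 F


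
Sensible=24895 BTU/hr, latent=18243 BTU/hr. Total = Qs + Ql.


Qt = 24895 + 18243 = 43138 BTU/hr

43138 BTU/hr


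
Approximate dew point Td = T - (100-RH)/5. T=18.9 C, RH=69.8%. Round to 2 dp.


Td = 18.9 - (100-69.8)/5 = 12.86 C

12.86 C


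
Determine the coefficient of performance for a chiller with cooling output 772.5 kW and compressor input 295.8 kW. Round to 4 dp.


COP = 772.5 / 295.8 = 2.6116

2.6116


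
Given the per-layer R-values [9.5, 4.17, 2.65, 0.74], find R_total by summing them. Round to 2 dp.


R_total = 9.5 + 4.17 + 2.65 + 0.74 = 17.06

17.06


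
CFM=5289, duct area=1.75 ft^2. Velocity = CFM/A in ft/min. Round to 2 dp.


V = 5289 / 1.75 = 3022.29 ft/min

3022.29 ft/min


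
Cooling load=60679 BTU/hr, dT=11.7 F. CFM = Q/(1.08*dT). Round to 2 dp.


CFM = 60679 / (1.08 * 11.7) = 4802.07

4802.07 CFM


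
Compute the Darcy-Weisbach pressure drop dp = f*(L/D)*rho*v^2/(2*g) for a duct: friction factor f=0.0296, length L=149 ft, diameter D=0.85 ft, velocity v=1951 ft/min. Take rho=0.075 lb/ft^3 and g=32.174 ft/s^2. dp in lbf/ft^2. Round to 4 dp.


v_fps = 1951/60 = 32.5167 ft/s
dp = 0.0296*(149/0.85)*0.075*32.5167^2/(2*32.174) = 6.3944 lbf/ft^2

6.3944 lbf/ft^2


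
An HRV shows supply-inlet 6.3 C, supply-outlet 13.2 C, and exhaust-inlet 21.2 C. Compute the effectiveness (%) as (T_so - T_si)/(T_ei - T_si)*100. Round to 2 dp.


eff = (13.2-6.3)/(21.2-6.3)*100 = 46.31 %

46.31 %


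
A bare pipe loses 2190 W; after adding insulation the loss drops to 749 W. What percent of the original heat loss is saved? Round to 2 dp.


Savings = ((2190-749)/2190)*100 = 65.80 %

65.80 %


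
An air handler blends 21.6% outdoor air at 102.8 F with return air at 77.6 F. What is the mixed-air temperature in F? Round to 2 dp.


T_mix = 77.6 + (21.6/100)*(102.8-77.6) = 83.04 F

83.04 F


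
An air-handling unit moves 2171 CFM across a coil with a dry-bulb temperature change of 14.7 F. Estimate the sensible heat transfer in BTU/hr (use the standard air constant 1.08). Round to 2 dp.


Q = 1.08 * 2171 * 14.7 = 34466.80 BTU/hr

34466.80 BTU/hr


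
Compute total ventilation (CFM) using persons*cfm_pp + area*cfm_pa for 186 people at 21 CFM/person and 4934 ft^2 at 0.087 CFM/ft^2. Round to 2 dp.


Total = 186*21 + 4934*0.087 = 4335.26 CFM

4335.26 CFM


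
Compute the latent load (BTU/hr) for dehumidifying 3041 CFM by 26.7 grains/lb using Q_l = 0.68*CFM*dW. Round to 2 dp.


Q = 0.68 * 3041 * 26.7 = 55212.40 BTU/hr

55212.40 BTU/hr


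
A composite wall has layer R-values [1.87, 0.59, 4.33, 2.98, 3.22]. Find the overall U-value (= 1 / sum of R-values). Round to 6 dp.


R_total = 1.87 + 0.59 + 4.33 + 2.98 + 3.22 = 12.99
U = 1/12.99 = 0.076982

0.076982


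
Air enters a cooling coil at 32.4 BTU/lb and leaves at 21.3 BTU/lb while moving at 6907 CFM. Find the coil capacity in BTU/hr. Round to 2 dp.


Q = 4.5 * 6907 * (32.4 - 21.3) = 345004.65 BTU/hr

345004.65 BTU/hr


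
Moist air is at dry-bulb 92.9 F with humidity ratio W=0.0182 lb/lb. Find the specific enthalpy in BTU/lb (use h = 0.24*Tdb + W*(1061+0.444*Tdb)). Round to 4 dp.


h = 0.24*92.9 + 0.0182*(1061+0.444*92.9) = 42.3569 BTU/lb

42.3569 BTU/lb


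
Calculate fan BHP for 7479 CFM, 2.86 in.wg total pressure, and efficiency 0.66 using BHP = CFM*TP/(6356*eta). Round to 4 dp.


BHP = 7479 * 2.86 / (6356 * 0.66) = 5.0990 hp

5.0990 hp


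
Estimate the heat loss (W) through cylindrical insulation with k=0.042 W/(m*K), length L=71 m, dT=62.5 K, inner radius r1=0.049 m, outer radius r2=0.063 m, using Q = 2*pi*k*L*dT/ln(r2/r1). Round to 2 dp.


Q = 2*pi*0.042*71*62.5/ln(0.063/0.049) = 4659.62 W

4659.62 W


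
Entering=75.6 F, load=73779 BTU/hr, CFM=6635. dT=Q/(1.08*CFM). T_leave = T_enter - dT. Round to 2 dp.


dT = 73779/(1.08*6635) = 10.2960
T_leave = 75.6 - 10.2960 = 65.30 F

65.30 F


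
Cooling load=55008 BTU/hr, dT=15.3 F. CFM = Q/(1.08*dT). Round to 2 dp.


CFM = 55008 / (1.08 * 15.3) = 3328.98

3328.98 CFM


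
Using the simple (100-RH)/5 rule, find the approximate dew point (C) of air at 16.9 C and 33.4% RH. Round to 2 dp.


Td = 16.9 - (100-33.4)/5 = 3.58 C

3.58 C


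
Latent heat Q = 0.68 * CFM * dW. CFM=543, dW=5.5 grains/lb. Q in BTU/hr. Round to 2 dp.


Q = 0.68 * 543 * 5.5 = 2030.82 BTU/hr

2030.82 BTU/hr


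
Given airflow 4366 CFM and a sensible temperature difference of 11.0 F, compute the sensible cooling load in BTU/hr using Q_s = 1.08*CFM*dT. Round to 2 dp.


Q = 1.08 * 4366 * 11.0 = 51868.08 BTU/hr

51868.08 BTU/hr


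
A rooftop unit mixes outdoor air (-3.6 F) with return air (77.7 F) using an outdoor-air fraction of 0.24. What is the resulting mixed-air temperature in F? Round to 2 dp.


T_mix = 0.24*(-3.6) + 0.76*77.7 = 58.19 F

58.19 F


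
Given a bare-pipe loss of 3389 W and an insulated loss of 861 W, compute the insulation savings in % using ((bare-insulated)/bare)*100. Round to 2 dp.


Savings = ((3389-861)/3389)*100 = 74.59 %

74.59 %


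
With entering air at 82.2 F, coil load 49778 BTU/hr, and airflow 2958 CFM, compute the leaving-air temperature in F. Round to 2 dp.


dT = 49778/(1.08*2958) = 15.5817
T_leave = 82.2 - 15.5817 = 66.62 F

66.62 F


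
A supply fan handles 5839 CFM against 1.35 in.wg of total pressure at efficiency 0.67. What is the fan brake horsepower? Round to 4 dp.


BHP = 5839 * 1.35 / (6356 * 0.67) = 1.8510 hp

1.8510 hp


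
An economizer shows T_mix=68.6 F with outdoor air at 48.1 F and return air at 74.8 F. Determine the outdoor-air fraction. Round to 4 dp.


frac = (68.6 - 74.8) / (48.1 - 74.8) = 0.2322

0.2322


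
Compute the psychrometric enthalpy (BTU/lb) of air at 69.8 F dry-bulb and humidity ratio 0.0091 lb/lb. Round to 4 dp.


h = 0.24*69.8 + 0.0091*(1061+0.444*69.8) = 26.6891 BTU/lb

26.6891 BTU/lb


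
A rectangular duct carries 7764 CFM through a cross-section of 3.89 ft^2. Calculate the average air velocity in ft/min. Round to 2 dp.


V = 7764 / 3.89 = 1995.89 ft/min

1995.89 ft/min


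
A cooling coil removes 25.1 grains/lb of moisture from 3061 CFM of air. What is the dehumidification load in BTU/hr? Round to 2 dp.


Q = 0.68 * 3061 * 25.1 = 52245.15 BTU/hr

52245.15 BTU/hr


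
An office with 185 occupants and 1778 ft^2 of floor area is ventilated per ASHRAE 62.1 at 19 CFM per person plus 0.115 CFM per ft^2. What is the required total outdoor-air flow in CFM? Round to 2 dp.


Total = 185*19 + 1778*0.115 = 3719.47 CFM

3719.47 CFM


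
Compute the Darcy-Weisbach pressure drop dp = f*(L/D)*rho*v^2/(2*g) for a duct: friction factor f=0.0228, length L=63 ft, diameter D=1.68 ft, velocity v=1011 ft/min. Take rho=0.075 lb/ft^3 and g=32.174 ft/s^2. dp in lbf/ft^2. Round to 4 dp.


v_fps = 1011/60 = 16.85 ft/s
dp = 0.0228*(63/1.68)*0.075*16.85^2/(2*32.174) = 0.2829 lbf/ft^2

0.2829 lbf/ft^2


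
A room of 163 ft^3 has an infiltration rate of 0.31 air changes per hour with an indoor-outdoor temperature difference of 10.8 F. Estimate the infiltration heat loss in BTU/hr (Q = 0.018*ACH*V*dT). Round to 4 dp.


Q = 0.018 * 0.31 * 163 * 10.8 = 9.8230 BTU/hr

9.8230 BTU/hr


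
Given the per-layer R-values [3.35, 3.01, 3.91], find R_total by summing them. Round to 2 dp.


R_total = 3.35 + 3.01 + 3.91 = 10.27

10.27


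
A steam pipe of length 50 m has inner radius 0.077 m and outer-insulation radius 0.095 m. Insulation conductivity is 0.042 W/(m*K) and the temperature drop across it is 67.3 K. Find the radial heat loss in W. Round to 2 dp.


Q = 2*pi*0.042*50*67.3/ln(0.095/0.077) = 4227.15 W

4227.15 W


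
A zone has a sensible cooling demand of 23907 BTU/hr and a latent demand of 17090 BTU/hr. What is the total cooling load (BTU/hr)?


Qt = 23907 + 17090 = 40997 BTU/hr

40997 BTU/hr


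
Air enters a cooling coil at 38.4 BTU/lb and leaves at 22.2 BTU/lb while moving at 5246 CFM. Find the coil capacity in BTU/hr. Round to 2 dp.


Q = 4.5 * 5246 * (38.4 - 22.2) = 382433.40 BTU/hr

382433.40 BTU/hr


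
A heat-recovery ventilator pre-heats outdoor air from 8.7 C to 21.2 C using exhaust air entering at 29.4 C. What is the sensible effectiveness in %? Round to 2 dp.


eff = (21.2-8.7)/(29.4-8.7)*100 = 60.39 %

60.39 %


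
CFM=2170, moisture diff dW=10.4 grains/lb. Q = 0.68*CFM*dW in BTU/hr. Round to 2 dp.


Q = 0.68 * 2170 * 10.4 = 15346.24 BTU/hr

15346.24 BTU/hr


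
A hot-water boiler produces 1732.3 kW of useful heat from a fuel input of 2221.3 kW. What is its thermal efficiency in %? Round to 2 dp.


eta = (1732.3/2221.3)*100 = 77.99 %

77.99 %


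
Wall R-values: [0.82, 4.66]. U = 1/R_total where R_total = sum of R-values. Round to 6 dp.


R_total = 0.82 + 4.66 = 5.48
U = 1/5.48 = 0.182482

0.182482


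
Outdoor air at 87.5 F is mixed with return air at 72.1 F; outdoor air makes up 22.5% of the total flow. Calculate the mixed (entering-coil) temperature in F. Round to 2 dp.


T_mix = 72.1 + (22.5/100)*(87.5-72.1) = 75.57 F

75.57 F


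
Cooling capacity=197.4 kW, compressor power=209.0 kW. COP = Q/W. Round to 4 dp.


COP = 197.4 / 209.0 = 0.9445

0.9445


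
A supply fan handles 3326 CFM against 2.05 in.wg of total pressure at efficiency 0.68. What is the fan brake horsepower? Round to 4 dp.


BHP = 3326 * 2.05 / (6356 * 0.68) = 1.5776 hp

1.5776 hp


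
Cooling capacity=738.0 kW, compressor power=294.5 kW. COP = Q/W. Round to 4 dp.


COP = 738.0 / 294.5 = 2.5059

2.5059


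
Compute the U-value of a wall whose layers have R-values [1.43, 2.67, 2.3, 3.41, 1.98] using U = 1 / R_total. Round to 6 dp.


R_total = 1.43 + 2.67 + 2.3 + 3.41 + 1.98 = 11.79
U = 1/11.79 = 0.084818

0.084818


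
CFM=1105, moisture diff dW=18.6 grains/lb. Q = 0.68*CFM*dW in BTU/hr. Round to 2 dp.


Q = 0.68 * 1105 * 18.6 = 13976.04 BTU/hr

13976.04 BTU/hr


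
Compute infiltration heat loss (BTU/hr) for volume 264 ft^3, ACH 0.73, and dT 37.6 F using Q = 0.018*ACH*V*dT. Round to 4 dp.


Q = 0.018 * 0.73 * 264 * 37.6 = 130.4329 BTU/hr

130.4329 BTU/hr


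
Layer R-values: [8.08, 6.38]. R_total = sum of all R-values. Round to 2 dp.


R_total = 8.08 + 6.38 = 14.46

14.46


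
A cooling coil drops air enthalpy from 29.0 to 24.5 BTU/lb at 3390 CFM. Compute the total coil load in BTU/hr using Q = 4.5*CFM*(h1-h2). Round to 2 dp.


Q = 4.5 * 3390 * (29.0 - 24.5) = 68647.50 BTU/hr

68647.50 BTU/hr


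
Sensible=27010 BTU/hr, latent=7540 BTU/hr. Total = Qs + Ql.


Qt = 27010 + 7540 = 34550 BTU/hr

34550 BTU/hr


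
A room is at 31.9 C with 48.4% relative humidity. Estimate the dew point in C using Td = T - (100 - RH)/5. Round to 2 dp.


Td = 31.9 - (100-48.4)/5 = 21.58 C

21.58 C


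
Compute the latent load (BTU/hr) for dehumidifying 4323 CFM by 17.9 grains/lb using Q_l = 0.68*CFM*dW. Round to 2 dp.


Q = 0.68 * 4323 * 17.9 = 52619.56 BTU/hr

52619.56 BTU/hr


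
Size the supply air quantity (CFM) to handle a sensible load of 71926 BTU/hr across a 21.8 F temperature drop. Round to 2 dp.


CFM = 71926 / (1.08 * 21.8) = 3054.96

3054.96 CFM


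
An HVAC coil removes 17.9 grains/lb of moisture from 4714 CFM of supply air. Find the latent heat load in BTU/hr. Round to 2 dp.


Q = 0.68 * 4714 * 17.9 = 57378.81 BTU/hr

57378.81 BTU/hr


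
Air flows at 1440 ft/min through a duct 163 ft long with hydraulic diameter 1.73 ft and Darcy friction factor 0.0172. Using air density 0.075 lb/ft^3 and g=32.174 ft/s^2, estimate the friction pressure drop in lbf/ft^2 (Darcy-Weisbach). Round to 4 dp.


v_fps = 1440/60 = 24.0 ft/s
dp = 0.0172*(163/1.73)*0.075*24.0^2/(2*32.174) = 1.0880 lbf/ft^2

1.0880 lbf/ft^2


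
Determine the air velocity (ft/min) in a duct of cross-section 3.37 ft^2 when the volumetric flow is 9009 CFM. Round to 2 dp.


V = 9009 / 3.37 = 2673.29 ft/min

2673.29 ft/min


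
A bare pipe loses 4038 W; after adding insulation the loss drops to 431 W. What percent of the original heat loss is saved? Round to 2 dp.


Savings = ((4038-431)/4038)*100 = 89.33 %

89.33 %


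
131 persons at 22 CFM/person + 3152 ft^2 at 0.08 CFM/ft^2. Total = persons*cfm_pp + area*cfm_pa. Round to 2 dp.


Total = 131*22 + 3152*0.08 = 3134.16 CFM

3134.16 CFM


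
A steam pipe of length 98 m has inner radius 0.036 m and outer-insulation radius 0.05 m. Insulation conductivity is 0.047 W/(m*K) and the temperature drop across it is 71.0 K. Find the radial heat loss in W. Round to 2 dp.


Q = 2*pi*0.047*98*71.0/ln(0.05/0.036) = 6254.91 W

6254.91 W


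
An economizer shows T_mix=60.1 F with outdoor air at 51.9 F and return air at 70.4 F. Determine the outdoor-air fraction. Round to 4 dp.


frac = (60.1 - 70.4) / (51.9 - 70.4) = 0.5568

0.5568


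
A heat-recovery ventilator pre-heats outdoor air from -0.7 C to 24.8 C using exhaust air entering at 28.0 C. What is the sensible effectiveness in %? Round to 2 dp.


eff = (24.8-(-0.7))/(28.0-(-0.7))*100 = 88.85 %

88.85 %


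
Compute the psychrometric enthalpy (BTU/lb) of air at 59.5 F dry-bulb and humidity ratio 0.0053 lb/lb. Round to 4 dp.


h = 0.24*59.5 + 0.0053*(1061+0.444*59.5) = 20.0433 BTU/lb

20.0433 BTU/lb


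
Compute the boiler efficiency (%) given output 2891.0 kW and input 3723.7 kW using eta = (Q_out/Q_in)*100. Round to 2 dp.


eta = (2891.0/3723.7)*100 = 77.64 %

77.64 %


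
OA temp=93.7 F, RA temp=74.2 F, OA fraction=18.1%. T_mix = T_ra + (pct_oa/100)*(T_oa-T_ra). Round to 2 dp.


T_mix = 74.2 + (18.1/100)*(93.7-74.2) = 77.73 F

77.73 F


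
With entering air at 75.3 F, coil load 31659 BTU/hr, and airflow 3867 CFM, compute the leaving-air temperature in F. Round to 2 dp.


dT = 31659/(1.08*3867) = 7.5805
T_leave = 75.3 - 7.5805 = 67.72 F

67.72 F


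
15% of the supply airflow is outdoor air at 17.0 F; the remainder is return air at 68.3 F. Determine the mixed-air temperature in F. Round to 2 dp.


T_mix = 0.15*17.0 + 0.85*68.3 = 60.61 F

60.61 F


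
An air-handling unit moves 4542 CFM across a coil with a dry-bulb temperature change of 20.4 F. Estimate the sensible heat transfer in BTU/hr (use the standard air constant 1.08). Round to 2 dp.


Q = 1.08 * 4542 * 20.4 = 100069.34 BTU/hr

100069.34 BTU/hr


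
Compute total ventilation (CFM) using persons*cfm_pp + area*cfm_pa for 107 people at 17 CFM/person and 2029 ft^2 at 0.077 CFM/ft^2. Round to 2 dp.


Total = 107*17 + 2029*0.077 = 1975.23 CFM

1975.23 CFM


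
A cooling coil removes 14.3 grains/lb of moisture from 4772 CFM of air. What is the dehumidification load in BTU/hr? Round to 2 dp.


Q = 0.68 * 4772 * 14.3 = 46402.93 BTU/hr

46402.93 BTU/hr


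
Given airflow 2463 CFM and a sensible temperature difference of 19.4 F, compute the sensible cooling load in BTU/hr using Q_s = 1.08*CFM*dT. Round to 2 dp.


Q = 1.08 * 2463 * 19.4 = 51604.78 BTU/hr

51604.78 BTU/hr


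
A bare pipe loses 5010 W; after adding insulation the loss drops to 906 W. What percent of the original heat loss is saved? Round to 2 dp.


Savings = ((5010-906)/5010)*100 = 81.92 %

81.92 %


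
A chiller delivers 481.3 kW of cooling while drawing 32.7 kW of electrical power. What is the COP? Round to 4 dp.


COP = 481.3 / 32.7 = 14.7187

14.7187


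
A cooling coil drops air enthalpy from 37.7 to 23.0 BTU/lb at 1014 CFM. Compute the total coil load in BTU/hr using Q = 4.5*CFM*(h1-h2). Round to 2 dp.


Q = 4.5 * 1014 * (37.7 - 23.0) = 67076.10 BTU/hr

67076.10 BTU/hr


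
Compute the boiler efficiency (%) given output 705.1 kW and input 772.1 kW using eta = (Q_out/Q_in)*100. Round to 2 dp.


eta = (705.1/772.1)*100 = 91.32 %

91.32 %


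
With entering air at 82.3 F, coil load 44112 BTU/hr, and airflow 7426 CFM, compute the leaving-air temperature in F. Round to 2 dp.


dT = 44112/(1.08*7426) = 5.5002
T_leave = 82.3 - 5.5002 = 76.80 F

76.80 F


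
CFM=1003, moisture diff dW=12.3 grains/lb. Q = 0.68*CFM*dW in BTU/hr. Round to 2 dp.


Q = 0.68 * 1003 * 12.3 = 8389.09 BTU/hr

8389.09 BTU/hr


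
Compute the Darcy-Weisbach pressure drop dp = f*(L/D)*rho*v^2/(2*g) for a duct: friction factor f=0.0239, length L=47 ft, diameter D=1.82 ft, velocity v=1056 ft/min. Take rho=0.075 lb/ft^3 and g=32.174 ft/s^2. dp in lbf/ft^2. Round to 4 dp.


v_fps = 1056/60 = 17.6 ft/s
dp = 0.0239*(47/1.82)*0.075*17.6^2/(2*32.174) = 0.2228 lbf/ft^2

0.2228 lbf/ft^2


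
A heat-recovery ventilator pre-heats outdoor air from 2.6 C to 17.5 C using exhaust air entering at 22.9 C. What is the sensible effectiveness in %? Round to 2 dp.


eff = (17.5-2.6)/(22.9-2.6)*100 = 73.40 %

73.40 %


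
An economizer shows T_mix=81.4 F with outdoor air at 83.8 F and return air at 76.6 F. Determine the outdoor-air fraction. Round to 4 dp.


frac = (81.4 - 76.6) / (83.8 - 76.6) = 0.6667

0.6667


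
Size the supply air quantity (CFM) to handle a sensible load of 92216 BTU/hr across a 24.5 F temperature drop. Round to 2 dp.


CFM = 92216 / (1.08 * 24.5) = 3485.11

3485.11 CFM


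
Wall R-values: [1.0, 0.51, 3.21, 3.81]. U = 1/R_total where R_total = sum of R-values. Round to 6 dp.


R_total = 1.0 + 0.51 + 3.21 + 3.81 = 8.53
U = 1/8.53 = 0.117233

0.117233


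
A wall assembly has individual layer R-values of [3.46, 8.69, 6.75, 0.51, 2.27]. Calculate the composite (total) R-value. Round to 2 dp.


R_total = 3.46 + 8.69 + 6.75 + 0.51 + 2.27 = 21.68

21.68


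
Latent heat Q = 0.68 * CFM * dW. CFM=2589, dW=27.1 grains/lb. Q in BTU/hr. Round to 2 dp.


Q = 0.68 * 2589 * 27.1 = 47710.09 BTU/hr

47710.09 BTU/hr


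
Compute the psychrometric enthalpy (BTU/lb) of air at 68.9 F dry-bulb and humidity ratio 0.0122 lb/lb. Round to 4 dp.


h = 0.24*68.9 + 0.0122*(1061+0.444*68.9) = 29.8534 BTU/lb

29.8534 BTU/lb


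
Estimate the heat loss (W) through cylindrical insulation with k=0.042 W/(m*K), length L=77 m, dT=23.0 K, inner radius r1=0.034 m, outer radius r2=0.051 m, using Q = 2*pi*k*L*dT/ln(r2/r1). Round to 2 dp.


Q = 2*pi*0.042*77*23.0/ln(0.051/0.034) = 1152.64 W

1152.64 W


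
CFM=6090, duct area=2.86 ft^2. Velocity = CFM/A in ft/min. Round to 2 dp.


V = 6090 / 2.86 = 2129.37 ft/min

2129.37 ft/min


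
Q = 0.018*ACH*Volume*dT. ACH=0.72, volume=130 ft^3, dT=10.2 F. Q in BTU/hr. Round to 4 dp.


Q = 0.018 * 0.72 * 130 * 10.2 = 17.1850 BTU/hr

17.1850 BTU/hr


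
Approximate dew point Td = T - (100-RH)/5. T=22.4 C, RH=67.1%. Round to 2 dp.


Td = 22.4 - (100-67.1)/5 = 15.82 C

15.82 C


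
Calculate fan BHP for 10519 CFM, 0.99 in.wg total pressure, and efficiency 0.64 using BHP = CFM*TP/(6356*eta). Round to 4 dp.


BHP = 10519 * 0.99 / (6356 * 0.64) = 2.5600 hp

2.5600 hp


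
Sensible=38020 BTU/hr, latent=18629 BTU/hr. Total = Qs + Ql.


Qt = 38020 + 18629 = 56649 BTU/hr

56649 BTU/hr


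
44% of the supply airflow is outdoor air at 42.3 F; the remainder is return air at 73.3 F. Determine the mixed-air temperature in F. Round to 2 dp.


T_mix = 0.44*42.3 + 0.56*73.3 = 59.66 F

59.66 F


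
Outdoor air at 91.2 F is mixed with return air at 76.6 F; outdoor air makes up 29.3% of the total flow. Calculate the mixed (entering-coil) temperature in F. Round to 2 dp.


T_mix = 76.6 + (29.3/100)*(91.2-76.6) = 80.88 F

80.88 F


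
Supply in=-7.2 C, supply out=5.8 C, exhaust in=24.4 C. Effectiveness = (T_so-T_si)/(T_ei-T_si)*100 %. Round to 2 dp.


eff = (5.8-(-7.2))/(24.4-(-7.2))*100 = 41.14 %

41.14 %


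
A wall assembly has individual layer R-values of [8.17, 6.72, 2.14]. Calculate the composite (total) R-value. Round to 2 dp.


R_total = 8.17 + 6.72 + 2.14 = 17.03

17.03


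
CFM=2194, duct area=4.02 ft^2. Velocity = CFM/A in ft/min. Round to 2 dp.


V = 2194 / 4.02 = 545.77 ft/min

545.77 ft/min


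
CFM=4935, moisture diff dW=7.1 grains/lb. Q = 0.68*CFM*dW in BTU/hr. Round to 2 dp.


Q = 0.68 * 4935 * 7.1 = 23826.18 BTU/hr

23826.18 BTU/hr


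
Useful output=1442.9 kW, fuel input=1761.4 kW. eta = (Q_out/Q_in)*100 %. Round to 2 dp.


eta = (1442.9/1761.4)*100 = 81.92 %

81.92 %


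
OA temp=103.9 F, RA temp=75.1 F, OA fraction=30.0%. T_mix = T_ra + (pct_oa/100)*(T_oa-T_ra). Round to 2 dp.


T_mix = 75.1 + (30.0/100)*(103.9-75.1) = 83.74 F

83.74 F


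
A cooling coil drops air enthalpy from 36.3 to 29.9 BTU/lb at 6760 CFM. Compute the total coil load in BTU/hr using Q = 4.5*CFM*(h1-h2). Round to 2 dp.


Q = 4.5 * 6760 * (36.3 - 29.9) = 194688.00 BTU/hr

194688.00 BTU/hr


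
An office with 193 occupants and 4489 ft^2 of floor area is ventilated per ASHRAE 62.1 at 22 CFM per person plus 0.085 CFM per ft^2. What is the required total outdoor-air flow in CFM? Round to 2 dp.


Total = 193*22 + 4489*0.085 = 4627.57 CFM

4627.57 CFM


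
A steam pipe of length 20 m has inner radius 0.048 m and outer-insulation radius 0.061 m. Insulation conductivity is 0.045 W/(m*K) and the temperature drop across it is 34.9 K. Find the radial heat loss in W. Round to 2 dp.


Q = 2*pi*0.045*20*34.9/ln(0.061/0.048) = 823.43 W

823.43 W


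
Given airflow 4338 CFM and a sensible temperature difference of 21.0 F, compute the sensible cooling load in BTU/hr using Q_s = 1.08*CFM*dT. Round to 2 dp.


Q = 1.08 * 4338 * 21.0 = 98385.84 BTU/hr

98385.84 BTU/hr


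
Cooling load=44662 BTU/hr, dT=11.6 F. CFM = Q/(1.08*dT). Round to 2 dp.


CFM = 44662 / (1.08 * 11.6) = 3564.97

3564.97 CFM


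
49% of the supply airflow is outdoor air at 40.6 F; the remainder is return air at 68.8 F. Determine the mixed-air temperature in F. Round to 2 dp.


T_mix = 0.49*40.6 + 0.51*68.8 = 54.98 F

54.98 F


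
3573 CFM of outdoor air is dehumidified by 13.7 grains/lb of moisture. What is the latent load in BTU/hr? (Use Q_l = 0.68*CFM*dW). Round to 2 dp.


Q = 0.68 * 3573 * 13.7 = 33286.07 BTU/hr

33286.07 BTU/hr


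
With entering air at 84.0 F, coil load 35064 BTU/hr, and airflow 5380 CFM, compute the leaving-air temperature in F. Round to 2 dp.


dT = 35064/(1.08*5380) = 6.0347
T_leave = 84.0 - 6.0347 = 77.97 F

77.97 F


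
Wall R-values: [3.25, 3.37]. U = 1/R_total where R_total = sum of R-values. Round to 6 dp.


R_total = 3.25 + 3.37 = 6.62
U = 1/6.62 = 0.151057

0.151057


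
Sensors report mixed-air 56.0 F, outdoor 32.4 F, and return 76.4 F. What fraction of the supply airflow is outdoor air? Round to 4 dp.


frac = (56.0 - 76.4) / (32.4 - 76.4) = 0.4636

0.4636


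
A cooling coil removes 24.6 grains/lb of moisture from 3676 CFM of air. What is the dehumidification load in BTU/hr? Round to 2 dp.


Q = 0.68 * 3676 * 24.6 = 61492.13 BTU/hr

61492.13 BTU/hr


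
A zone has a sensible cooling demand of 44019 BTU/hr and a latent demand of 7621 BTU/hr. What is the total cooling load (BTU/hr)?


Qt = 44019 + 7621 = 51640 BTU/hr

51640 BTU/hr


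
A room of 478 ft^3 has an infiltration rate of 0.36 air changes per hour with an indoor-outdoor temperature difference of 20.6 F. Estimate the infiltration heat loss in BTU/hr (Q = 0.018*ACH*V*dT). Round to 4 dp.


Q = 0.018 * 0.36 * 478 * 20.6 = 63.8073 BTU/hr

63.8073 BTU/hr


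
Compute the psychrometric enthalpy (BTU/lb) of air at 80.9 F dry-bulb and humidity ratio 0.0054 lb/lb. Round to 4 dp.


h = 0.24*80.9 + 0.0054*(1061+0.444*80.9) = 25.3394 BTU/lb

25.3394 BTU/lb


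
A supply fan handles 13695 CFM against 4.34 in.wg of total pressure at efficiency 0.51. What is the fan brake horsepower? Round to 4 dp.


BHP = 13695 * 4.34 / (6356 * 0.51) = 18.3357 hp

18.3357 hp


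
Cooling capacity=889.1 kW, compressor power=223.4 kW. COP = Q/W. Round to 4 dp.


COP = 889.1 / 223.4 = 3.9799

3.9799


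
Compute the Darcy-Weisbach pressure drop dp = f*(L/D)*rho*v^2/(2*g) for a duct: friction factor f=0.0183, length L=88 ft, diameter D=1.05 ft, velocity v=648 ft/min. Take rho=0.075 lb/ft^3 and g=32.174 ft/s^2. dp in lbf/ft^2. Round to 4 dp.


v_fps = 648/60 = 10.8 ft/s
dp = 0.0183*(88/1.05)*0.075*10.8^2/(2*32.174) = 0.2085 lbf/ft^2

0.2085 lbf/ft^2


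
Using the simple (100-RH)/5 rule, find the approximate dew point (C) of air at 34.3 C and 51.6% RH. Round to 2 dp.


Td = 34.3 - (100-51.6)/5 = 24.62 C

24.62 C


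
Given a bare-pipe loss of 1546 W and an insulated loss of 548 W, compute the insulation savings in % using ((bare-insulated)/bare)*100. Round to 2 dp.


Savings = ((1546-548)/1546)*100 = 64.55 %

64.55 %


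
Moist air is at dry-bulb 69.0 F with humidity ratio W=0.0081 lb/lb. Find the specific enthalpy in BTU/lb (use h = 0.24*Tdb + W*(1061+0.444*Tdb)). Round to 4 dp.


h = 0.24*69.0 + 0.0081*(1061+0.444*69.0) = 25.4023 BTU/lb

25.4023 BTU/lb


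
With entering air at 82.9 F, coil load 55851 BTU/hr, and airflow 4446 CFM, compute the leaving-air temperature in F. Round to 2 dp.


dT = 55851/(1.08*4446) = 11.6316
T_leave = 82.9 - 11.6316 = 71.27 F

71.27 F


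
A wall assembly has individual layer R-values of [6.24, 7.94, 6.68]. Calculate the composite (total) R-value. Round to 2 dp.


R_total = 6.24 + 7.94 + 6.68 = 20.86

20.86


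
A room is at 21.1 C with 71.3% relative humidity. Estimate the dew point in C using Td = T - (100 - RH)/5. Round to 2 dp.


Td = 21.1 - (100-71.3)/5 = 15.36 C

15.36 C


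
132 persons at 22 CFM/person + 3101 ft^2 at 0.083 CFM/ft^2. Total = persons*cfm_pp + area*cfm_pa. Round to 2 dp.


Total = 132*22 + 3101*0.083 = 3161.38 CFM

3161.38 CFM


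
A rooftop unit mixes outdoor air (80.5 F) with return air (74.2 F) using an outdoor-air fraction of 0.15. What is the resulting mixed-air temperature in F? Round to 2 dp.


T_mix = 0.15*80.5 + 0.85*74.2 = 75.15 F

75.15 F


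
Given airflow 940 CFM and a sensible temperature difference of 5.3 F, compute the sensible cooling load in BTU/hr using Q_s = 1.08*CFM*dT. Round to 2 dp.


Q = 1.08 * 940 * 5.3 = 5380.56 BTU/hr

5380.56 BTU/hr


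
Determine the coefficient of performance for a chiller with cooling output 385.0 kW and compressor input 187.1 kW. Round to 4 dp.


COP = 385.0 / 187.1 = 2.0577

2.0577


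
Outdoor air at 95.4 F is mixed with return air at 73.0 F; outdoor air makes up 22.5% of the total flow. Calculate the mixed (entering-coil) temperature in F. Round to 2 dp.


T_mix = 73.0 + (22.5/100)*(95.4-73.0) = 78.04 F

78.04 F


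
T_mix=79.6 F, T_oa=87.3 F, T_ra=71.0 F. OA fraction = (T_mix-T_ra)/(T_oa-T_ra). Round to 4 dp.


frac = (79.6 - 71.0) / (87.3 - 71.0) = 0.5276

0.5276


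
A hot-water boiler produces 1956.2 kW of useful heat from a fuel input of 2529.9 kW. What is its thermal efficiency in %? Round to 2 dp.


eta = (1956.2/2529.9)*100 = 77.32 %

77.32 %


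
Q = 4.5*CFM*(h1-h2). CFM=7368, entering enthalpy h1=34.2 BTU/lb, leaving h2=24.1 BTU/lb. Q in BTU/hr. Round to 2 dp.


Q = 4.5 * 7368 * (34.2 - 24.1) = 334875.60 BTU/hr

334875.60 BTU/hr


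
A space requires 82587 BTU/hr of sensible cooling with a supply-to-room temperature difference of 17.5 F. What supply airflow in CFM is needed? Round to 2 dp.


CFM = 82587 / (1.08 * 17.5) = 4369.68

4369.68 CFM


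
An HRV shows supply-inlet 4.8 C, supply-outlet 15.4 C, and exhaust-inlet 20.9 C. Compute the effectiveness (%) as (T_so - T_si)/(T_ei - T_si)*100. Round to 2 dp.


eff = (15.4-4.8)/(20.9-4.8)*100 = 65.84 %

65.84 %


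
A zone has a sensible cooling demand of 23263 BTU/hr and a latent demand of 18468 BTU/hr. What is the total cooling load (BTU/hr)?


Qt = 23263 + 18468 = 41731 BTU/hr

41731 BTU/hr


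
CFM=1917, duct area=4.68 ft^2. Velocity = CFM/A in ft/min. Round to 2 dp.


V = 1917 / 4.68 = 409.62 ft/min

409.62 ft/min


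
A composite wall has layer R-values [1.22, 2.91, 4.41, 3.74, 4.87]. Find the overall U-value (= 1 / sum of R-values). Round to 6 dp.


R_total = 1.22 + 2.91 + 4.41 + 3.74 + 4.87 = 17.15
U = 1/17.15 = 0.058309

0.058309


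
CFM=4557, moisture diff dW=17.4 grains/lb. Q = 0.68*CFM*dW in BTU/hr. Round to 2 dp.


Q = 0.68 * 4557 * 17.4 = 53918.42 BTU/hr

53918.42 BTU/hr


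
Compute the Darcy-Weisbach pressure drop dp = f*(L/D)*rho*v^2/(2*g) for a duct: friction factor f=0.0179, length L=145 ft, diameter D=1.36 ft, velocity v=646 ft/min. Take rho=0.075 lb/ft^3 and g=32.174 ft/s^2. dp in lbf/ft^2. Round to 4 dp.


v_fps = 646/60 = 10.7667 ft/s
dp = 0.0179*(145/1.36)*0.075*10.7667^2/(2*32.174) = 0.2579 lbf/ft^2

0.2579 lbf/ft^2


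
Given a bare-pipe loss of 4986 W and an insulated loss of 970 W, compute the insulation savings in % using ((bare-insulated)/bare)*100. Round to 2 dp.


Savings = ((4986-970)/4986)*100 = 80.55 %

80.55 %


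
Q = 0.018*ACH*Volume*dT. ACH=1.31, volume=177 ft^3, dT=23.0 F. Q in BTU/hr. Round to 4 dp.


Q = 0.018 * 1.31 * 177 * 23.0 = 95.9942 BTU/hr

95.9942 BTU/hr


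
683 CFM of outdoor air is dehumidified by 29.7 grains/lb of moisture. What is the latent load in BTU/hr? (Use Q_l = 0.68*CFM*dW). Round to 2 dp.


Q = 0.68 * 683 * 29.7 = 13793.87 BTU/hr

13793.87 BTU/hr


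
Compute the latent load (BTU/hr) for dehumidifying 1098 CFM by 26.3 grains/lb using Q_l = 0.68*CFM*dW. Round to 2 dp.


Q = 0.68 * 1098 * 26.3 = 19636.63 BTU/hr

19636.63 BTU/hr


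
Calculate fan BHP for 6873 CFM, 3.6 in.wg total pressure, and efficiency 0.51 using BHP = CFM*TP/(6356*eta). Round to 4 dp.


BHP = 6873 * 3.6 / (6356 * 0.51) = 7.6330 hp

7.6330 hp


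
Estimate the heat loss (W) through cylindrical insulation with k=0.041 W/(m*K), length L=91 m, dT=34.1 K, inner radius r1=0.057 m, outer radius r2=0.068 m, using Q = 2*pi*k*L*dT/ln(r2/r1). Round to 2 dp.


Q = 2*pi*0.041*91*34.1/ln(0.068/0.057) = 4530.25 W

4530.25 W


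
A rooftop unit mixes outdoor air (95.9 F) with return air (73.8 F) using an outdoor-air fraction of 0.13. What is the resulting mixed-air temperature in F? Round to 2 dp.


T_mix = 0.13*95.9 + 0.87*73.8 = 76.67 F

76.67 F


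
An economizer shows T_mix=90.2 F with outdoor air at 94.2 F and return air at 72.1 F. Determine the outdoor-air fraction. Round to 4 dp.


frac = (90.2 - 72.1) / (94.2 - 72.1) = 0.8190

0.8190


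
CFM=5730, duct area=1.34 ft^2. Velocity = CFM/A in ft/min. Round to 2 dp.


V = 5730 / 1.34 = 4276.12 ft/min

4276.12 ft/min


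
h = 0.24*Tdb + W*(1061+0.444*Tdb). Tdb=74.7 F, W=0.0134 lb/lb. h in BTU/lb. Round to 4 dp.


h = 0.24*74.7 + 0.0134*(1061+0.444*74.7) = 32.5898 BTU/lb

32.5898 BTU/lb


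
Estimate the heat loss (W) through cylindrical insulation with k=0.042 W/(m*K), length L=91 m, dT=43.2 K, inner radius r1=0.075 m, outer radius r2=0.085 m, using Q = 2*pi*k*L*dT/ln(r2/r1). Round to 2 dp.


Q = 2*pi*0.042*91*43.2/ln(0.085/0.075) = 8288.54 W

8288.54 W


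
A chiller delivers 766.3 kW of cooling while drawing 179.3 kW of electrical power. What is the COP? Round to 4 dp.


COP = 766.3 / 179.3 = 4.2738

4.2738


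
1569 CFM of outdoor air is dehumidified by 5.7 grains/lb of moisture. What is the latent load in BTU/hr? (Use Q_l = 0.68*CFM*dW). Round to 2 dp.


Q = 0.68 * 1569 * 5.7 = 6081.44 BTU/hr

6081.44 BTU/hr


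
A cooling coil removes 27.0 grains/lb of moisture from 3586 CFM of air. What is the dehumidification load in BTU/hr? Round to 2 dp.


Q = 0.68 * 3586 * 27.0 = 65838.96 BTU/hr

65838.96 BTU/hr


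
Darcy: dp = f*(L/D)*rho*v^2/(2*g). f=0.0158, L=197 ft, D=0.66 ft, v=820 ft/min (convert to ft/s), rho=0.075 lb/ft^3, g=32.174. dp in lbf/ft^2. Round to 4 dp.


v_fps = 820/60 = 13.6667 ft/s
dp = 0.0158*(197/0.66)*0.075*13.6667^2/(2*32.174) = 1.0267 lbf/ft^2

1.0267 lbf/ft^2


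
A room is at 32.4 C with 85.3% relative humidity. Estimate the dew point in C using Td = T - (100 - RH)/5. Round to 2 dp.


Td = 32.4 - (100-85.3)/5 = 29.46 C

29.46 C


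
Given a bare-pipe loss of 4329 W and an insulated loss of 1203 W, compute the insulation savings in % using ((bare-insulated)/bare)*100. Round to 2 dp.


Savings = ((4329-1203)/4329)*100 = 72.21 %

72.21 %
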